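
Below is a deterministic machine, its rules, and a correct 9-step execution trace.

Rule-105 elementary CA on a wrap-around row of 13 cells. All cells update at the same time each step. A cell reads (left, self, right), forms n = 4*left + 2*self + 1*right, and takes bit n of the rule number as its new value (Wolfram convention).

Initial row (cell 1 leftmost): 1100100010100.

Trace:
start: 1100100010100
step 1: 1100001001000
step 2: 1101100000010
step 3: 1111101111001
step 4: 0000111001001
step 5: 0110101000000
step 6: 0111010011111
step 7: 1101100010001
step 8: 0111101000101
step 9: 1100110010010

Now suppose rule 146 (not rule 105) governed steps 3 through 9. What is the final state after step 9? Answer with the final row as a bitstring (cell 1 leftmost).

(re-executing steps 3..9 under rule 146; state before step 3: 1101100000010)
step 3: 0000010000100
step 4: 0000101001010
step 5: 0001000110001
step 6: 1010101001010
step 7: 0000000110000
step 8: 0000001001000
step 9: 0000010110100

0000010110100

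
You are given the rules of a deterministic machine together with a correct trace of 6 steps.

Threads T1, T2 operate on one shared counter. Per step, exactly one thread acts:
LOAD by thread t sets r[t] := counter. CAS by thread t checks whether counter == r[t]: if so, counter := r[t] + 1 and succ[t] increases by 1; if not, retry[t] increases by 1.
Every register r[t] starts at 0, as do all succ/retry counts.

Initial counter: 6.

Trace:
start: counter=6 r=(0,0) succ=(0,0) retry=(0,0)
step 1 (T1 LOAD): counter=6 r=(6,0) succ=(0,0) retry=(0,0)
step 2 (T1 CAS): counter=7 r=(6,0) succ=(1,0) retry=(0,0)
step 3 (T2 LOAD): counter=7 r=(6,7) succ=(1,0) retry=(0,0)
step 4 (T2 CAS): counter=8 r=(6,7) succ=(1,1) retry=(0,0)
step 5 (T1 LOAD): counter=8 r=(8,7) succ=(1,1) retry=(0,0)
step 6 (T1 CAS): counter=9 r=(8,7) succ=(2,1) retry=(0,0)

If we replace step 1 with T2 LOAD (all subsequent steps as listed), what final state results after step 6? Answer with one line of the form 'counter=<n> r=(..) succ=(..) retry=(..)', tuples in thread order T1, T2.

(re-executing from step 1 with the substitution; state before step 1: counter=6 r=(0,0) succ=(0,0) retry=(0,0))
step 1 (T2 LOAD): counter=6 r=(0,6) succ=(0,0) retry=(0,0)
step 2 (T1 CAS): counter=6 r=(0,6) succ=(0,0) retry=(1,0)
step 3 (T2 LOAD): counter=6 r=(0,6) succ=(0,0) retry=(1,0)
step 4 (T2 CAS): counter=7 r=(0,6) succ=(0,1) retry=(1,0)
step 5 (T1 LOAD): counter=7 r=(7,6) succ=(0,1) retry=(1,0)
step 6 (T1 CAS): counter=8 r=(7,6) succ=(1,1) retry=(1,0)

counter=8 r=(7,6) succ=(1,1) retry=(1,0)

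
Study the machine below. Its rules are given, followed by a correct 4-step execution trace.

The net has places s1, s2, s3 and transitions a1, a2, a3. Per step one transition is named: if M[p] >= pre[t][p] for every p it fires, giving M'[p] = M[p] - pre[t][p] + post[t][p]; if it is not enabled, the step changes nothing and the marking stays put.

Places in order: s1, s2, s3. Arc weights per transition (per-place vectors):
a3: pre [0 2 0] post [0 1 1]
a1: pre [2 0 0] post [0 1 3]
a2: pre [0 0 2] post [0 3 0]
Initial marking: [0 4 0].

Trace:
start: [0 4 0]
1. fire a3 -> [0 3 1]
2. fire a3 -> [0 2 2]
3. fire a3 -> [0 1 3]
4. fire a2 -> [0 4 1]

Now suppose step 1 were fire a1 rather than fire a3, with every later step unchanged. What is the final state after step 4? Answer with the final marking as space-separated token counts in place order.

(re-executing from step 1 with the substitution; state before step 1: [0 4 0])
1. fire a1 -> [0 4 0]
2. fire a3 -> [0 3 1]
3. fire a3 -> [0 2 2]
4. fire a2 -> [0 5 0]

0 5 0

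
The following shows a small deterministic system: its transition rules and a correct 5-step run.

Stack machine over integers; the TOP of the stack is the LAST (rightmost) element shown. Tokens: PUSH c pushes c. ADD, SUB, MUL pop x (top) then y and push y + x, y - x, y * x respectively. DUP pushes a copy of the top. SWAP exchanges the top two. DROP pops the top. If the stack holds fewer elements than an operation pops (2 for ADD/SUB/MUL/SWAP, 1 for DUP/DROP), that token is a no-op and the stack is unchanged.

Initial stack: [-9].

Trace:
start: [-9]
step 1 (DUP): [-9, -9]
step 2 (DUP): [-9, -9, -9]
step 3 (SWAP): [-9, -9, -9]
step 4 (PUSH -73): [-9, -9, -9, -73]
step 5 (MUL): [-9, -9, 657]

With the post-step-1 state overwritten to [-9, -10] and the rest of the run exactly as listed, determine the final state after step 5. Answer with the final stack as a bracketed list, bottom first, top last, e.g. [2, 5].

[-9, -10, 730]

state after step 1 := [-9, -10]
step 2 (DUP): [-9, -10, -10]
step 3 (SWAP): [-9, -10, -10]
step 4 (PUSH -73): [-9, -10, -10, -73]
step 5 (MUL): [-9, -10, 730]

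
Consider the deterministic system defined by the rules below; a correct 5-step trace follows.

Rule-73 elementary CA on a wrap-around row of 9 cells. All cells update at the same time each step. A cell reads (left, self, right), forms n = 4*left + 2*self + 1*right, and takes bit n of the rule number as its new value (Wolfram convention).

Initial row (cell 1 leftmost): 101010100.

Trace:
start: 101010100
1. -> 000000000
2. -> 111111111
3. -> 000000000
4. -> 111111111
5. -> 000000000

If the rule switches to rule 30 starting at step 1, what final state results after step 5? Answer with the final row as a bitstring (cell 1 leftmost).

001110101

(re-executing steps 1..5 under rule 30; state before step 1: 101010100)
1. -> 101010111
2. -> 001010100
3. -> 011010110
4. -> 110010101
5. -> 001110101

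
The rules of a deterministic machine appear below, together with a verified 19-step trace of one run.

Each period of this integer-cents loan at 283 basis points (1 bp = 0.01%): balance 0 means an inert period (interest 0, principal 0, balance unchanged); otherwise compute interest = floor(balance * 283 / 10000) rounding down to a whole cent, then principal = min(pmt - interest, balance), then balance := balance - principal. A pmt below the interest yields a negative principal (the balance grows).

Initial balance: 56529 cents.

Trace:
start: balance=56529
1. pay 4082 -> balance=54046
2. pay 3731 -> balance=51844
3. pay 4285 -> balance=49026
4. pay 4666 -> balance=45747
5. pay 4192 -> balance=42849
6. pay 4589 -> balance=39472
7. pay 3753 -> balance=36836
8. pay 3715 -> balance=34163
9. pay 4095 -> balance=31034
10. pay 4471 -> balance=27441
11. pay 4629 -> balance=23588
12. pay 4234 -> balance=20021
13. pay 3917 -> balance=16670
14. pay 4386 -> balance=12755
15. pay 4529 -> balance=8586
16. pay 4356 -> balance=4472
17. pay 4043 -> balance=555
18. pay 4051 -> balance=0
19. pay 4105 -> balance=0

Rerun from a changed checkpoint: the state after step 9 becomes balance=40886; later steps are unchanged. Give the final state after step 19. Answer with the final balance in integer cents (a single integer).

5340

state after step 9 := balance=40886
10. pay 4471 -> balance=37572
11. pay 4629 -> balance=34006
12. pay 4234 -> balance=30734
13. pay 3917 -> balance=27686
14. pay 4386 -> balance=24083
15. pay 4529 -> balance=20235
16. pay 4356 -> balance=16451
17. pay 4043 -> balance=12873
18. pay 4051 -> balance=9186
19. pay 4105 -> balance=5340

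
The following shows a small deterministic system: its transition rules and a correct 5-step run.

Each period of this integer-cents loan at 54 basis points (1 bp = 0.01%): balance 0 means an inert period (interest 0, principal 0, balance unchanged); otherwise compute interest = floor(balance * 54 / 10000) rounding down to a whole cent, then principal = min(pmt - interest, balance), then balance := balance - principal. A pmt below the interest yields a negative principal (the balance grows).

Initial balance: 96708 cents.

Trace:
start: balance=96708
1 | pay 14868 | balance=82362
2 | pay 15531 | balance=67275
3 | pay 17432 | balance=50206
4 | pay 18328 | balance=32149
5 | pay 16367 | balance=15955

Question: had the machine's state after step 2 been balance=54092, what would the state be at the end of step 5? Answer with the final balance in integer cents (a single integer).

state after step 2 := balance=54092
3 | pay 17432 | balance=36952
4 | pay 18328 | balance=18823
5 | pay 16367 | balance=2557

2557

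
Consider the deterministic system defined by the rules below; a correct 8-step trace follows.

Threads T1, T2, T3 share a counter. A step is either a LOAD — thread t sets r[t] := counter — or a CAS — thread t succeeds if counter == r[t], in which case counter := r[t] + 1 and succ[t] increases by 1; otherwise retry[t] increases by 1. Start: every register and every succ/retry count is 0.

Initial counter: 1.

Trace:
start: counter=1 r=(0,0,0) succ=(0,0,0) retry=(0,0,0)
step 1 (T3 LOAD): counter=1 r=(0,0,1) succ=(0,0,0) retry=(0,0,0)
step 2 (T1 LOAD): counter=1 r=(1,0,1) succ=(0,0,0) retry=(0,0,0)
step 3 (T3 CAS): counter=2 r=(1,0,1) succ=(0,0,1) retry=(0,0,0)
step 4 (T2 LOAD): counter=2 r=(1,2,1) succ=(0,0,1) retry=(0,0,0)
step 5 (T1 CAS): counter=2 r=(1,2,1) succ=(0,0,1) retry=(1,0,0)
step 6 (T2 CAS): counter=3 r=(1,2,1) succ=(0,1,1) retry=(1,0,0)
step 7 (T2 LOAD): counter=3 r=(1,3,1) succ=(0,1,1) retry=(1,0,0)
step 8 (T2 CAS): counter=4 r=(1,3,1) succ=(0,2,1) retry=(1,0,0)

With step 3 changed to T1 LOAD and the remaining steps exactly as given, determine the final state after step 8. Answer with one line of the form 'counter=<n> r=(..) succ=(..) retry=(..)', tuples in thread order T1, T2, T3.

counter=3 r=(1,2,1) succ=(1,1,0) retry=(0,1,0)

(re-executing from step 3 with the substitution; state before step 3: counter=1 r=(1,0,1) succ=(0,0,0) retry=(0,0,0))
step 3 (T1 LOAD): counter=1 r=(1,0,1) succ=(0,0,0) retry=(0,0,0)
step 4 (T2 LOAD): counter=1 r=(1,1,1) succ=(0,0,0) retry=(0,0,0)
step 5 (T1 CAS): counter=2 r=(1,1,1) succ=(1,0,0) retry=(0,0,0)
step 6 (T2 CAS): counter=2 r=(1,1,1) succ=(1,0,0) retry=(0,1,0)
step 7 (T2 LOAD): counter=2 r=(1,2,1) succ=(1,0,0) retry=(0,1,0)
step 8 (T2 CAS): counter=3 r=(1,2,1) succ=(1,1,0) retry=(0,1,0)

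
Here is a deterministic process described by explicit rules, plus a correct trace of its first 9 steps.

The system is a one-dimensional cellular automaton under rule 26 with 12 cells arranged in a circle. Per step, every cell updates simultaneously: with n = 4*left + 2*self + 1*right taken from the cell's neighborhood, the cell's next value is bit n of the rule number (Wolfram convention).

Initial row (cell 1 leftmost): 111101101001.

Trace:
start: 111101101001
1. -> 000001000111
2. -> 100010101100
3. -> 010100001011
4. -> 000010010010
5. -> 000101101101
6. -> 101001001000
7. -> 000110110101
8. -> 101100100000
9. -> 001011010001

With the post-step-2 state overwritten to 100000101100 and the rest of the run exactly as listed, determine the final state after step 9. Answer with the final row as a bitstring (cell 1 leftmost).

011011010100

state after step 2 := 100000101100
3. -> 010001001011
4. -> 001010110010
5. -> 010000101101
6. -> 001001001000
7. -> 010110110100
8. -> 100100100010
9. -> 011011010100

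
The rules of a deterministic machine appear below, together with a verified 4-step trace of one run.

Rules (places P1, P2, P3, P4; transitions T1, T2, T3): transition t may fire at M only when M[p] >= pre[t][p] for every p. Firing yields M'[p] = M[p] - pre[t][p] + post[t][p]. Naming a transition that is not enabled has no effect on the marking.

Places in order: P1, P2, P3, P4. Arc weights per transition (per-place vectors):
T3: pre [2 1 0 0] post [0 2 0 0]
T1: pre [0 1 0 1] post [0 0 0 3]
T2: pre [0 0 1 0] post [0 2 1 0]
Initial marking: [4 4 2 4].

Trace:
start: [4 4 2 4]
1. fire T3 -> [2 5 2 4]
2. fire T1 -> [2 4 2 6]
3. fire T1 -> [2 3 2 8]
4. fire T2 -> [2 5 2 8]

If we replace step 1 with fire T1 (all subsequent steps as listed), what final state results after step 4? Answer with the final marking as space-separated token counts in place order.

4 3 2 10

(re-executing from step 1 with the substitution; state before step 1: [4 4 2 4])
1. fire T1 -> [4 3 2 6]
2. fire T1 -> [4 2 2 8]
3. fire T1 -> [4 1 2 10]
4. fire T2 -> [4 3 2 10]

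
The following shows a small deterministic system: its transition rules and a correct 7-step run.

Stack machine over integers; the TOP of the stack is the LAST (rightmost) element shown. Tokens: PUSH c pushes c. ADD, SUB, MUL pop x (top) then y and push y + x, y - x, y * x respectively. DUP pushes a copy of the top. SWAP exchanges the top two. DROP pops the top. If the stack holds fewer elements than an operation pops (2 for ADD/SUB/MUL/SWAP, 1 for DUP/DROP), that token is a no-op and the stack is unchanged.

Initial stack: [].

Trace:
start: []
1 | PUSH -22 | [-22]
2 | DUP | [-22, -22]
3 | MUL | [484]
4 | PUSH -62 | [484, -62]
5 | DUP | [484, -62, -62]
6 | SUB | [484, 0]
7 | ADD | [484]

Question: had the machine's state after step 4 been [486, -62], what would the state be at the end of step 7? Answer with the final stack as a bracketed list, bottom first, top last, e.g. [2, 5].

state after step 4 := [486, -62]
5 | DUP | [486, -62, -62]
6 | SUB | [486, 0]
7 | ADD | [486]

[486]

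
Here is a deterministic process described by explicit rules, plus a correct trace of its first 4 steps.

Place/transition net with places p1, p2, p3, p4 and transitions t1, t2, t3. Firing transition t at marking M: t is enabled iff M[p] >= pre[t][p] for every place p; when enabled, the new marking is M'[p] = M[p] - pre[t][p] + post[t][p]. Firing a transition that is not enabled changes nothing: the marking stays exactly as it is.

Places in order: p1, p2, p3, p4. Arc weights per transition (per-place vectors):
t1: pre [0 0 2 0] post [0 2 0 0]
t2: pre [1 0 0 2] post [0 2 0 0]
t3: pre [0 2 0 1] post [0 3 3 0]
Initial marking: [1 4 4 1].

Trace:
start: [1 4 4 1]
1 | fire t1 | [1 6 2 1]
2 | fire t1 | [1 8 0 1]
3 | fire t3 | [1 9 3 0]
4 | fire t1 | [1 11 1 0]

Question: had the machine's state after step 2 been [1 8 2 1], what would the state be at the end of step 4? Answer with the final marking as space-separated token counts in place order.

state after step 2 := [1 8 2 1]
3 | fire t3 | [1 9 5 0]
4 | fire t1 | [1 11 3 0]

1 11 3 0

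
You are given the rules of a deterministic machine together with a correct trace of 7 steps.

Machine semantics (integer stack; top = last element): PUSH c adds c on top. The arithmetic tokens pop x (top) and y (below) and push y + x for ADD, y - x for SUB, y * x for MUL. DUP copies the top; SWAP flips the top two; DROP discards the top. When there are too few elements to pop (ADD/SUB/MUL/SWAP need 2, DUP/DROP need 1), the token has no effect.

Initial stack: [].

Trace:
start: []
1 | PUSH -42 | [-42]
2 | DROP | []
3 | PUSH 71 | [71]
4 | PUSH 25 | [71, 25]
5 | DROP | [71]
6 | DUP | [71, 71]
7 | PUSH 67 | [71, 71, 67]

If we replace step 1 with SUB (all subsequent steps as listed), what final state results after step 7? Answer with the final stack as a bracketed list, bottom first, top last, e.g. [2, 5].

(re-executing from step 1 with the substitution; state before step 1: [])
1 | SUB | []
2 | DROP | []
3 | PUSH 71 | [71]
4 | PUSH 25 | [71, 25]
5 | DROP | [71]
6 | DUP | [71, 71]
7 | PUSH 67 | [71, 71, 67]

[71, 71, 67]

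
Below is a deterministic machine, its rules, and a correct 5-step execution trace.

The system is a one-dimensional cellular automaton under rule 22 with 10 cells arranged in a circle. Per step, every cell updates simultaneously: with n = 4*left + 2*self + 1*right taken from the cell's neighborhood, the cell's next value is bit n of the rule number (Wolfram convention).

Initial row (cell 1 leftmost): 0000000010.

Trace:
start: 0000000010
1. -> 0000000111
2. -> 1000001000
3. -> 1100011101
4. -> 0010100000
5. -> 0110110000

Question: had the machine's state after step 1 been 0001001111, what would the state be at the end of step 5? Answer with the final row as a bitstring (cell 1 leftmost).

state after step 1 := 0001001111
2. -> 1011110000
3. -> 1000001001
4. -> 0100011110
5. -> 1110100001

1110100001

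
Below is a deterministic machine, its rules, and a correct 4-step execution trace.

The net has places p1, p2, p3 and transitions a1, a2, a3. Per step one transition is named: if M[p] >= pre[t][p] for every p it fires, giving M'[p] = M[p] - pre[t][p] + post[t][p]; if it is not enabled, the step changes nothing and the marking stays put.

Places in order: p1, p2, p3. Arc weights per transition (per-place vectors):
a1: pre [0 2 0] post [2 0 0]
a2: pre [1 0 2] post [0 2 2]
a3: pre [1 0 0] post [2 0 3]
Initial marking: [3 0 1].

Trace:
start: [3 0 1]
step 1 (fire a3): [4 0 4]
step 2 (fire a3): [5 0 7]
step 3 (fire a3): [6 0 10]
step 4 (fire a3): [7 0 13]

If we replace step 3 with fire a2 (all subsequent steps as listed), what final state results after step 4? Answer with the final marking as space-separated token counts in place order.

5 2 10

(re-executing from step 3 with the substitution; state before step 3: [5 0 7])
step 3 (fire a2): [4 2 7]
step 4 (fire a3): [5 2 10]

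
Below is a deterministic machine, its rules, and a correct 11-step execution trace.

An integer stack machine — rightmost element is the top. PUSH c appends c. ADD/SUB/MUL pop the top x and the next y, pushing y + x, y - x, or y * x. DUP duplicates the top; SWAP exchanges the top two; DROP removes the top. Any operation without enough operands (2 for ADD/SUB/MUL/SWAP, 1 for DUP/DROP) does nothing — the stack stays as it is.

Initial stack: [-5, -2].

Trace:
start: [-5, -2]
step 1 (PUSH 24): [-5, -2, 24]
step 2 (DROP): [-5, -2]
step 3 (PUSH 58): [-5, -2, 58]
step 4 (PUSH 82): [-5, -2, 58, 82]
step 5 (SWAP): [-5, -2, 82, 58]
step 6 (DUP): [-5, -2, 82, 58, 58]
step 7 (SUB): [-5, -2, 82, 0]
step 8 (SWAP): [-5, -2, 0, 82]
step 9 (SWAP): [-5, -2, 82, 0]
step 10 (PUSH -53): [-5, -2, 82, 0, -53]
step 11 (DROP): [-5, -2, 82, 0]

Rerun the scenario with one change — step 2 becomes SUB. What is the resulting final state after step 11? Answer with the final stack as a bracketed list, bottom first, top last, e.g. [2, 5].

[-5, -26, 82, 0]

(re-executing from step 2 with the substitution; state before step 2: [-5, -2, 24])
step 2 (SUB): [-5, -26]
step 3 (PUSH 58): [-5, -26, 58]
step 4 (PUSH 82): [-5, -26, 58, 82]
step 5 (SWAP): [-5, -26, 82, 58]
step 6 (DUP): [-5, -26, 82, 58, 58]
step 7 (SUB): [-5, -26, 82, 0]
step 8 (SWAP): [-5, -26, 0, 82]
step 9 (SWAP): [-5, -26, 82, 0]
step 10 (PUSH -53): [-5, -26, 82, 0, -53]
step 11 (DROP): [-5, -26, 82, 0]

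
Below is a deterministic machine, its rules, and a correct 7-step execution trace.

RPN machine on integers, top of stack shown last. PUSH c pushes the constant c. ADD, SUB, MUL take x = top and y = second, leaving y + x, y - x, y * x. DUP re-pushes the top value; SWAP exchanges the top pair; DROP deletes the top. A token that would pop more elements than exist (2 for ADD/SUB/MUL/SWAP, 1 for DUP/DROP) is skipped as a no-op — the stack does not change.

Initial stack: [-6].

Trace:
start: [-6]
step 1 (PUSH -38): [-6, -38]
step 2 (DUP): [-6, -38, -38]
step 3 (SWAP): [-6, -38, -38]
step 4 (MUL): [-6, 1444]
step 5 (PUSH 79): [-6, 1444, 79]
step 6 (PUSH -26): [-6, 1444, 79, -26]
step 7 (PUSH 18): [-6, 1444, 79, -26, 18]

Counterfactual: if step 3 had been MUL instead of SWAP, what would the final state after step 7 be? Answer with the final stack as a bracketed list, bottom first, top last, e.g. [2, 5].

[-8664, 79, -26, 18]

(re-executing from step 3 with the substitution; state before step 3: [-6, -38, -38])
step 3 (MUL): [-6, 1444]
step 4 (MUL): [-8664]
step 5 (PUSH 79): [-8664, 79]
step 6 (PUSH -26): [-8664, 79, -26]
step 7 (PUSH 18): [-8664, 79, -26, 18]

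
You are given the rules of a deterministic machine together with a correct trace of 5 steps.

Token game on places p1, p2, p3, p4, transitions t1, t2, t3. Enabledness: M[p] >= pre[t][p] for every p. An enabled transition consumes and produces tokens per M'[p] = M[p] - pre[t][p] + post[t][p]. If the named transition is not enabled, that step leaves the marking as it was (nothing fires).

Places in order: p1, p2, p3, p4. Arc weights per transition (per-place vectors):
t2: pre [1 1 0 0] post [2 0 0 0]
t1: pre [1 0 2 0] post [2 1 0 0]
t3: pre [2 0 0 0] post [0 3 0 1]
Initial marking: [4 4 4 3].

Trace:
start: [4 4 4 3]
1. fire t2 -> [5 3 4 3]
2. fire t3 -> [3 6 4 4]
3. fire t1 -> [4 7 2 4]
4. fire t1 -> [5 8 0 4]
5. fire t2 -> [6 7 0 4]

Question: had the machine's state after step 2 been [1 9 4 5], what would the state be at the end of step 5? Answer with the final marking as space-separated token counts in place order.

state after step 2 := [1 9 4 5]
3. fire t1 -> [2 10 2 5]
4. fire t1 -> [3 11 0 5]
5. fire t2 -> [4 10 0 5]

4 10 0 5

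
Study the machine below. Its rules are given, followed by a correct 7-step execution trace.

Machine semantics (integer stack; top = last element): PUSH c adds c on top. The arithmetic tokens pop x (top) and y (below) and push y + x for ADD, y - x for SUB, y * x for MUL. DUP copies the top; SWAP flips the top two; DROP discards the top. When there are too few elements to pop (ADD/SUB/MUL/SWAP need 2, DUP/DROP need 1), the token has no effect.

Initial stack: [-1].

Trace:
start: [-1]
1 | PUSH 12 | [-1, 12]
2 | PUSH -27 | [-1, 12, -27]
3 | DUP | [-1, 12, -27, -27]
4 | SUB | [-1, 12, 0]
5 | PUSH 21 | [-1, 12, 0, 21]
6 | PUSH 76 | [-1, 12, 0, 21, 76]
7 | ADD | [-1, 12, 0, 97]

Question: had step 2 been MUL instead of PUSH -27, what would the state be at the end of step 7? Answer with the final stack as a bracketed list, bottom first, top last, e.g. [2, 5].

(re-executing from step 2 with the substitution; state before step 2: [-1, 12])
2 | MUL | [-12]
3 | DUP | [-12, -12]
4 | SUB | [0]
5 | PUSH 21 | [0, 21]
6 | PUSH 76 | [0, 21, 76]
7 | ADD | [0, 97]

[0, 97]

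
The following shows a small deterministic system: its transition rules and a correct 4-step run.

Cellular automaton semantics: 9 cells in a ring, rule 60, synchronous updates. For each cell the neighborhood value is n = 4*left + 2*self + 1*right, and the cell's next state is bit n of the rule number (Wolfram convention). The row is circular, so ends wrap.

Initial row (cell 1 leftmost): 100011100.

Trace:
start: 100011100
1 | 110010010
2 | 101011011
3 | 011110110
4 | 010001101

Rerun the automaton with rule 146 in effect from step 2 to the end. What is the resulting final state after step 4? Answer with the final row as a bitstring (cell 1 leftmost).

(re-executing steps 2..4 under rule 146; state before step 2: 110010010)
2 | 001101100
3 | 010000010
4 | 101000101

101000101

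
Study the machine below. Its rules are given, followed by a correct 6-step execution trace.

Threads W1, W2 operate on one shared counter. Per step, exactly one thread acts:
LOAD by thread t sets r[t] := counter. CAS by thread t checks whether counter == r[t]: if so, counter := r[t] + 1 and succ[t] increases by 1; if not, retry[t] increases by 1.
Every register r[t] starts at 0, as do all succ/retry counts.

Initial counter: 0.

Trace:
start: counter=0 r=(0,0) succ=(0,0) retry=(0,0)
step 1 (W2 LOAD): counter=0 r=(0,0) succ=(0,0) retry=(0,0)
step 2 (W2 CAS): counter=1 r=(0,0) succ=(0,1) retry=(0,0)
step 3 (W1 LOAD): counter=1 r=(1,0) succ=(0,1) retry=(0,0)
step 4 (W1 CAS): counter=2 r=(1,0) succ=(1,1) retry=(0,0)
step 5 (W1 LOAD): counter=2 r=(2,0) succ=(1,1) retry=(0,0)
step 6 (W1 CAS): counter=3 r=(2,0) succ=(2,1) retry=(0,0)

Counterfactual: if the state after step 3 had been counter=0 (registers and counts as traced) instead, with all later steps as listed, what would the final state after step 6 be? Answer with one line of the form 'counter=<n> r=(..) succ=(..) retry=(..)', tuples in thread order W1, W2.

state after step 3 := counter=0 r=(1,0) succ=(0,1) retry=(0,0)
step 4 (W1 CAS): counter=0 r=(1,0) succ=(0,1) retry=(1,0)
step 5 (W1 LOAD): counter=0 r=(0,0) succ=(0,1) retry=(1,0)
step 6 (W1 CAS): counter=1 r=(0,0) succ=(1,1) retry=(1,0)

counter=1 r=(0,0) succ=(1,1) retry=(1,0)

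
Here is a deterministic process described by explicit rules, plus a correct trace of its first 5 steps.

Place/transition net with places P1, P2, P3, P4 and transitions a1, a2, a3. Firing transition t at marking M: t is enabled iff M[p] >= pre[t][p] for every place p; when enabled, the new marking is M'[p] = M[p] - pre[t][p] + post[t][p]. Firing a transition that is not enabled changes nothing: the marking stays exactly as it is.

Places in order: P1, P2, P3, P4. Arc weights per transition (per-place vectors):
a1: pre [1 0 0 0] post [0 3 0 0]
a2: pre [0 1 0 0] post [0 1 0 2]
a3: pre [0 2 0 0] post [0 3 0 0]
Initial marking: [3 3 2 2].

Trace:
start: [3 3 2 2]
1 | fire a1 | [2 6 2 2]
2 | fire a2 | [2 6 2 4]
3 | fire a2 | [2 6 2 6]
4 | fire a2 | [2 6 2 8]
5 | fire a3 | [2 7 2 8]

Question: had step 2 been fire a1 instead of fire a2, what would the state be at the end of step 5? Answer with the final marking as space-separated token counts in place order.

(re-executing from step 2 with the substitution; state before step 2: [2 6 2 2])
2 | fire a1 | [1 9 2 2]
3 | fire a2 | [1 9 2 4]
4 | fire a2 | [1 9 2 6]
5 | fire a3 | [1 10 2 6]

1 10 2 6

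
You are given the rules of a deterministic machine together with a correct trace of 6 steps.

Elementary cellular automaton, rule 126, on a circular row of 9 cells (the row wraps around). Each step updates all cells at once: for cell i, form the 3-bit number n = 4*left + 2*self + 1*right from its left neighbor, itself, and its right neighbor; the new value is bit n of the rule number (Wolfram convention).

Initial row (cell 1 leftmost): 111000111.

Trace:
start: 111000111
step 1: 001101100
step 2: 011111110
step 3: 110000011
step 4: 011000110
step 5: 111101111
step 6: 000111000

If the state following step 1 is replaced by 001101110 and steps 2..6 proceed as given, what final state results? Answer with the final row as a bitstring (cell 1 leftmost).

100000111

state after step 1 := 001101110
step 2: 011111011
step 3: 110001111
step 4: 011011000
step 5: 111111100
step 6: 100000111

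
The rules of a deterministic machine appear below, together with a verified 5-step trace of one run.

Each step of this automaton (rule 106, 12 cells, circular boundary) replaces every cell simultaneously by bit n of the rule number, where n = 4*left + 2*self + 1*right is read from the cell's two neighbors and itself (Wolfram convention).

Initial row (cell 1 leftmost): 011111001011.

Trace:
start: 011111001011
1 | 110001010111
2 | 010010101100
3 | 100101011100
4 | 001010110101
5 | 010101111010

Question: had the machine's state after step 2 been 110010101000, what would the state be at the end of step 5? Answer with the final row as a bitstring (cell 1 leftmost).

111101000111

state after step 2 := 110010101000
3 | 110101010001
4 | 011010100011
5 | 111101000111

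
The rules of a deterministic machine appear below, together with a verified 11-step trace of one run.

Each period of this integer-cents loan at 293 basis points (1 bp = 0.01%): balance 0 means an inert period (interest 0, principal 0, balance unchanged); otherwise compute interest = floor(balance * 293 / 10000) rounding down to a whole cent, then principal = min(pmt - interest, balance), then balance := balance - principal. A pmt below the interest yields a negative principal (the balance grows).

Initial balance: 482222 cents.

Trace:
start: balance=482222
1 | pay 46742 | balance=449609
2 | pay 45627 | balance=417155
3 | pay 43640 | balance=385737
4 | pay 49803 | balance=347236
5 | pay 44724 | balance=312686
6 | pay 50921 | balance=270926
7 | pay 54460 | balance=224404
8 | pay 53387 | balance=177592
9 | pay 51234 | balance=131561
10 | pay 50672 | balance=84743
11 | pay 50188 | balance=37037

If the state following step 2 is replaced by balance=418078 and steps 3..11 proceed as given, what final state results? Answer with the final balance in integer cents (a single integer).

state after step 2 := balance=418078
3 | pay 43640 | balance=386687
4 | pay 49803 | balance=348213
5 | pay 44724 | balance=313691
6 | pay 50921 | balance=271961
7 | pay 54460 | balance=225469
8 | pay 53387 | balance=178688
9 | pay 51234 | balance=132689
10 | pay 50672 | balance=85904
11 | pay 50188 | balance=38232

38232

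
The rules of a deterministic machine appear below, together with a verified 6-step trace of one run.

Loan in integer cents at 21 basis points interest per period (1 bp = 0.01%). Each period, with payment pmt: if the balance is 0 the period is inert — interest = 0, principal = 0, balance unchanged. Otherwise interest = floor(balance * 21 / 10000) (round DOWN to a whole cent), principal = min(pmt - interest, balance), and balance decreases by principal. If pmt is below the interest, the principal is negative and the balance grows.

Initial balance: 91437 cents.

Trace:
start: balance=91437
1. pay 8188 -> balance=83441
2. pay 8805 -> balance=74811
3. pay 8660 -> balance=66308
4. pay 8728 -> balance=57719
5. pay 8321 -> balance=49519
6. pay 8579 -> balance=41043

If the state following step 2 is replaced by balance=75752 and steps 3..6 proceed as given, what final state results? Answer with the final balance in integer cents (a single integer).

41992

state after step 2 := balance=75752
3. pay 8660 -> balance=67251
4. pay 8728 -> balance=58664
5. pay 8321 -> balance=50466
6. pay 8579 -> balance=41992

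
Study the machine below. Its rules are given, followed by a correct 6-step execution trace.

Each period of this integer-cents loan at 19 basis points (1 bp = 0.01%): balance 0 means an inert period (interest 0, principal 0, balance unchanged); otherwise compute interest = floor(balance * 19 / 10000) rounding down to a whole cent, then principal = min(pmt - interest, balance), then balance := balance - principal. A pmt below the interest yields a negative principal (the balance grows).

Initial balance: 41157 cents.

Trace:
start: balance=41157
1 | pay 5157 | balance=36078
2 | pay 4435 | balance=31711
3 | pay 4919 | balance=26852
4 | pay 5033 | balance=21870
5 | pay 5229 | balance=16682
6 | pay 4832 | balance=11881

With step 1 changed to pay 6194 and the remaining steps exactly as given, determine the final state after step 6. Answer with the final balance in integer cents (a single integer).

10834

(re-executing from step 1 with the substitution; state before step 1: balance=41157)
1 | pay 6194 | balance=35041
2 | pay 4435 | balance=30672
3 | pay 4919 | balance=25811
4 | pay 5033 | balance=20827
5 | pay 5229 | balance=15637
6 | pay 4832 | balance=10834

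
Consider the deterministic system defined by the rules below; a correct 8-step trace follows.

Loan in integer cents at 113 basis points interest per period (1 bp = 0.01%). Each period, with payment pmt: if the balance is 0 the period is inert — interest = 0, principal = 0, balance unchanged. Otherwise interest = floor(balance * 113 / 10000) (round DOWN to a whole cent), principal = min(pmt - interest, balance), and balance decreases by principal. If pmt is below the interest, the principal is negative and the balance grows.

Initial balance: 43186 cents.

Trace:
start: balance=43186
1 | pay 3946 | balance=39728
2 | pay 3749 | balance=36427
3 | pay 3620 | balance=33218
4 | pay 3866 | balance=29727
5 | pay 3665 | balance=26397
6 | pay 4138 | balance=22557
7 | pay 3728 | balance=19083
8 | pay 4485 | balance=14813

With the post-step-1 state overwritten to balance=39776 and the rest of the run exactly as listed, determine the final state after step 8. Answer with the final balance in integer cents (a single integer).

14866

state after step 1 := balance=39776
2 | pay 3749 | balance=36476
3 | pay 3620 | balance=33268
4 | pay 3866 | balance=29777
5 | pay 3665 | balance=26448
6 | pay 4138 | balance=22608
7 | pay 3728 | balance=19135
8 | pay 4485 | balance=14866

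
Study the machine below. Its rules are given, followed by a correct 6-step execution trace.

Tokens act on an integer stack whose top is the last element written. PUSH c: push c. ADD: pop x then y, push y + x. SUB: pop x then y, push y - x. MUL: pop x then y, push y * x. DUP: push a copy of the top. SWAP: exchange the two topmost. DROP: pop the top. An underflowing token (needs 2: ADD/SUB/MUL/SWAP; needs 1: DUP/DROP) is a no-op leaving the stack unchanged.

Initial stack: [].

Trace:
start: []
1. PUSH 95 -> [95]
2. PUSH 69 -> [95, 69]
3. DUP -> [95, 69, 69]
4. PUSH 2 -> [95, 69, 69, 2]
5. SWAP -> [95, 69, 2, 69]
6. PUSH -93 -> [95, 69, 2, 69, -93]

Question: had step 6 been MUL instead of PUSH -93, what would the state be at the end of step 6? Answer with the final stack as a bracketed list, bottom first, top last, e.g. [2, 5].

(re-executing from step 6 with the substitution; state before step 6: [95, 69, 2, 69])
6. MUL -> [95, 69, 138]

[95, 69, 138]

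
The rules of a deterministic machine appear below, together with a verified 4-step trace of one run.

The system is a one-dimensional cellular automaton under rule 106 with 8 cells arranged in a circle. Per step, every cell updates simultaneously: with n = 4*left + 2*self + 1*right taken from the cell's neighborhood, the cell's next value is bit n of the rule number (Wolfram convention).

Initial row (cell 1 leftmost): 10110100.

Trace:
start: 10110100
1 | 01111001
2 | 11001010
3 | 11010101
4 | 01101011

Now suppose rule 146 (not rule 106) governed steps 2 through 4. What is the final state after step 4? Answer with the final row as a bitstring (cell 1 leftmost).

(re-executing steps 2..4 under rule 146; state before step 2: 01111001)
2 | 00110110
3 | 01000001
4 | 00100010

00100010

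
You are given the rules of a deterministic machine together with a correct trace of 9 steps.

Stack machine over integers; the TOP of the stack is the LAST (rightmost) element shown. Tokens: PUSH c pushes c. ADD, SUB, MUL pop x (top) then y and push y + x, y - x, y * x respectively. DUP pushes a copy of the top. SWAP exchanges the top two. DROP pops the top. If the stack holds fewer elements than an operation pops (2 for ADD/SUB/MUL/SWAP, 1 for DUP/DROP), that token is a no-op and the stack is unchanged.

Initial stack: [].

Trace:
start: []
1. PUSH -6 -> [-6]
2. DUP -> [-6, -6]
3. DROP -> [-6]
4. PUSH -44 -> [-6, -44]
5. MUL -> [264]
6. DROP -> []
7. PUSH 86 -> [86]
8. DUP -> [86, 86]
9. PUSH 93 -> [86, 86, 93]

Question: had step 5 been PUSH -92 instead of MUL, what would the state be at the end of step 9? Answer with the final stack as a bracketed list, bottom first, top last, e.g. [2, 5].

(re-executing from step 5 with the substitution; state before step 5: [-6, -44])
5. PUSH -92 -> [-6, -44, -92]
6. DROP -> [-6, -44]
7. PUSH 86 -> [-6, -44, 86]
8. DUP -> [-6, -44, 86, 86]
9. PUSH 93 -> [-6, -44, 86, 86, 93]

[-6, -44, 86, 86, 93]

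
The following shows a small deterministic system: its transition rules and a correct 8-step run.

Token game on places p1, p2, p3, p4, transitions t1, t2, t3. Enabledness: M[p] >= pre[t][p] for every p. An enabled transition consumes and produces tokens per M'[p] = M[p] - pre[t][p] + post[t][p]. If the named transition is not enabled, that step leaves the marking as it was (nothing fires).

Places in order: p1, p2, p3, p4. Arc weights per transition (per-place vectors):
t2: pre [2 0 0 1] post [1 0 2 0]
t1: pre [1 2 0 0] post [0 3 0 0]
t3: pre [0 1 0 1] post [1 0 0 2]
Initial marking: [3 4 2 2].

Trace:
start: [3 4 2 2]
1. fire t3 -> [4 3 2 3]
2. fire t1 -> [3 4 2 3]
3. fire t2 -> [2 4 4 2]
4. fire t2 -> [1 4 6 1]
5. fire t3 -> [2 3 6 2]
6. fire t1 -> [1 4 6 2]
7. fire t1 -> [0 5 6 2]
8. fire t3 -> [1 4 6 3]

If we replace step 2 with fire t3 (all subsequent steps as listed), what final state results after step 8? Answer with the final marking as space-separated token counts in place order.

(re-executing from step 2 with the substitution; state before step 2: [4 3 2 3])
2. fire t3 -> [5 2 2 4]
3. fire t2 -> [4 2 4 3]
4. fire t2 -> [3 2 6 2]
5. fire t3 -> [4 1 6 3]
6. fire t1 -> [4 1 6 3]
7. fire t1 -> [4 1 6 3]
8. fire t3 -> [5 0 6 4]

5 0 6 4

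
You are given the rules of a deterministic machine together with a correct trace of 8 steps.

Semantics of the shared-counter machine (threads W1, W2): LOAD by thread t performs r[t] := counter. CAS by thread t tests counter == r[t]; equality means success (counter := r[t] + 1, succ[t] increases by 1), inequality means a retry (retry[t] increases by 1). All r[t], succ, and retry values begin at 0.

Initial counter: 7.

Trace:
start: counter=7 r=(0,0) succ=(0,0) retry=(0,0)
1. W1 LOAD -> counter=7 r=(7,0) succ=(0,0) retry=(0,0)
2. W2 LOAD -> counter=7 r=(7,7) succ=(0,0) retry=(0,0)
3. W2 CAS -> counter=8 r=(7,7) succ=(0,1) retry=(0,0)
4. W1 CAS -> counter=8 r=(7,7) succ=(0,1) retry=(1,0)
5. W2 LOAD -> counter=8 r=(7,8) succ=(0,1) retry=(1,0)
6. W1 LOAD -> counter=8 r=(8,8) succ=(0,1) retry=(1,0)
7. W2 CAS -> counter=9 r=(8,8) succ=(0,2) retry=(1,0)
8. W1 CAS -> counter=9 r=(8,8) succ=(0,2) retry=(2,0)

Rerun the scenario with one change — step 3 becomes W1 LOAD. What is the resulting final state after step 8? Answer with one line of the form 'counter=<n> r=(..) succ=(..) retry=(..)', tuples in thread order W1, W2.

(re-executing from step 3 with the substitution; state before step 3: counter=7 r=(7,7) succ=(0,0) retry=(0,0))
3. W1 LOAD -> counter=7 r=(7,7) succ=(0,0) retry=(0,0)
4. W1 CAS -> counter=8 r=(7,7) succ=(1,0) retry=(0,0)
5. W2 LOAD -> counter=8 r=(7,8) succ=(1,0) retry=(0,0)
6. W1 LOAD -> counter=8 r=(8,8) succ=(1,0) retry=(0,0)
7. W2 CAS -> counter=9 r=(8,8) succ=(1,1) retry=(0,0)
8. W1 CAS -> counter=9 r=(8,8) succ=(1,1) retry=(1,0)

counter=9 r=(8,8) succ=(1,1) retry=(1,0)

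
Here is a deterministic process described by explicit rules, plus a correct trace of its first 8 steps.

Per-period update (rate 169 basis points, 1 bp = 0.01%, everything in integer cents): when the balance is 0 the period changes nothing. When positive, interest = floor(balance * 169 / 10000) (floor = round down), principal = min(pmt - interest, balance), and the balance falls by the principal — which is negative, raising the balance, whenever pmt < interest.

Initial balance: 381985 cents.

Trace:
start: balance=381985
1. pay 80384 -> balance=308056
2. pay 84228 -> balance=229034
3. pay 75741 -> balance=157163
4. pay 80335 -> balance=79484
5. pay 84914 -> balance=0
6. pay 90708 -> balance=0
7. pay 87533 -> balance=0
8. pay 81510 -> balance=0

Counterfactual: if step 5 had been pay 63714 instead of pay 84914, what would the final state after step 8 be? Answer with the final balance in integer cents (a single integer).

(re-executing from step 5 with the substitution; state before step 5: balance=79484)
5. pay 63714 -> balance=17113
6. pay 90708 -> balance=0
7. pay 87533 -> balance=0
8. pay 81510 -> balance=0

0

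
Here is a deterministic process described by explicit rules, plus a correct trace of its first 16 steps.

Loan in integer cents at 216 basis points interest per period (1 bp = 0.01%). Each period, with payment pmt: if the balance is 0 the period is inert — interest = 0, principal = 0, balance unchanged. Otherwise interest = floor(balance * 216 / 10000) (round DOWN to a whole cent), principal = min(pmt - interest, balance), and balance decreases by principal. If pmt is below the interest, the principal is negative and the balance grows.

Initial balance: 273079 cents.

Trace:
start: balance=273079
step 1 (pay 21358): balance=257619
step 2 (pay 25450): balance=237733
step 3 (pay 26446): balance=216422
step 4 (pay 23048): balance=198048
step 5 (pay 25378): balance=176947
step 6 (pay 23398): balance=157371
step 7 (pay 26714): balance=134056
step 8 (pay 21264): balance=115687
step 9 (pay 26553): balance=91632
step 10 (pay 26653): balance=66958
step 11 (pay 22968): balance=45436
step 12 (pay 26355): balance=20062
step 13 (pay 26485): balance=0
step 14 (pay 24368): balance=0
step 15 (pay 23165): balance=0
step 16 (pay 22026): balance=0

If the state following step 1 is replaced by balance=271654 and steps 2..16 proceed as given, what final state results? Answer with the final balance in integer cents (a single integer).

state after step 1 := balance=271654
step 2 (pay 25450): balance=252071
step 3 (pay 26446): balance=231069
step 4 (pay 23048): balance=213012
step 5 (pay 25378): balance=192235
step 6 (pay 23398): balance=172989
step 7 (pay 26714): balance=150011
step 8 (pay 21264): balance=131987
step 9 (pay 26553): balance=108284
step 10 (pay 26653): balance=83969
step 11 (pay 22968): balance=62814
step 12 (pay 26355): balance=37815
step 13 (pay 26485): balance=12146
step 14 (pay 24368): balance=0
step 15 (pay 23165): balance=0
step 16 (pay 22026): balance=0

0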